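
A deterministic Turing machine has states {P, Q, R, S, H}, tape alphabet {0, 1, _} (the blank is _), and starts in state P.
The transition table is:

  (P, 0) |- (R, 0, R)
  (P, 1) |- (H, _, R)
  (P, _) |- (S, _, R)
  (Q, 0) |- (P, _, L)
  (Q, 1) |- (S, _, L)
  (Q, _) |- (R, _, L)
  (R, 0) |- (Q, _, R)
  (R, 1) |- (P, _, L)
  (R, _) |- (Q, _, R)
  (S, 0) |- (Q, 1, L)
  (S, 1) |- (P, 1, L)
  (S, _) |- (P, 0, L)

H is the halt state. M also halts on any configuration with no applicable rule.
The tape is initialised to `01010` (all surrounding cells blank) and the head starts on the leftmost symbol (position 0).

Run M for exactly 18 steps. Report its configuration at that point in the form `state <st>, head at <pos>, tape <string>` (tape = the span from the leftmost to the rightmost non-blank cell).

state R, head at 0, tape 110

state=P head=0 tape=[0]1010   (P,0)→(R,0,R)
state=R head=1 tape=0[1]010   (R,1)→(P,_,L)
state=P head=0 tape=[0]_010   (P,0)→(R,0,R)
state=R head=1 tape=0[_]010   (R,_)→(Q,_,R)
state=Q head=2 tape=0_[0]10   (Q,0)→(P,_,L)
state=P head=1 tape=0[_]_10   (P,_)→(S,_,R)
state=S head=2 tape=0_[_]10   (S,_)→(P,0,L)
state=P head=1 tape=0[_]010   (P,_)→(S,_,R)
state=S head=2 tape=0_[0]10   (S,0)→(Q,1,L)
state=Q head=1 tape=0[_]110   (Q,_)→(R,_,L)
state=R head=0 tape=[0]_110   (R,0)→(Q,_,R)
state=Q head=1 tape=_[_]110   (Q,_)→(R,_,L)
state=R head=0 tape=[_]_110   (R,_)→(Q,_,R)
state=Q head=1 tape=_[_]110   (Q,_)→(R,_,L)
state=R head=0 tape=[_]_110   (R,_)→(Q,_,R)
state=Q head=1 tape=_[_]110   (Q,_)→(R,_,L)
state=R head=0 tape=[_]_110   (R,_)→(Q,_,R)
state=Q head=1 tape=_[_]110   (Q,_)→(R,_,L)
state=R head=0 tape=[_]_110
After 18 steps: state R, head at 0, tape 110.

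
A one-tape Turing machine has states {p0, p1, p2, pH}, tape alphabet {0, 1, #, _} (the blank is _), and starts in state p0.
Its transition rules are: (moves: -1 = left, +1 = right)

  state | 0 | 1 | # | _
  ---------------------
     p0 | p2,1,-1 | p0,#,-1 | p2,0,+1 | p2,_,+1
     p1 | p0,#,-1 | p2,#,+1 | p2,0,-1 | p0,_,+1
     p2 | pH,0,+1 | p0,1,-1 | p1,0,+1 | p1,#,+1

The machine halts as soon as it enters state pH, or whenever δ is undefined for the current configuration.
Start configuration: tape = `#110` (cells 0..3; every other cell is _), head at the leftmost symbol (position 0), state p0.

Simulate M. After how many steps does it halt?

16

state=p0 head=0 tape=_[#]110   (p0,#)→(p2,0,+1)
state=p2 head=1 tape=_0[1]10   (p2,1)→(p0,1,-1)
state=p0 head=0 tape=_[0]110   (p0,0)→(p2,1,-1)
state=p2 head=-1 tape=[_]1110   (p2,_)→(p1,#,+1)
state=p1 head=0 tape=#[1]110   (p1,1)→(p2,#,+1)
state=p2 head=1 tape=##[1]10   (p2,1)→(p0,1,-1)
state=p0 head=0 tape=#[#]110   (p0,#)→(p2,0,+1)
state=p2 head=1 tape=#0[1]10   (p2,1)→(p0,1,-1)
state=p0 head=0 tape=#[0]110   (p0,0)→(p2,1,-1)
state=p2 head=-1 tape=[#]1110   (p2,#)→(p1,0,+1)
state=p1 head=0 tape=0[1]110   (p1,1)→(p2,#,+1)
state=p2 head=1 tape=0#[1]10   (p2,1)→(p0,1,-1)
state=p0 head=0 tape=0[#]110   (p0,#)→(p2,0,+1)
state=p2 head=1 tape=00[1]10   (p2,1)→(p0,1,-1)
state=p0 head=0 tape=0[0]110   (p0,0)→(p2,1,-1)
state=p2 head=-1 tape=[0]1110   (p2,0)→(pH,0,+1)
state=pH head=0 tape=0[1]110
M halts after 16 transitions.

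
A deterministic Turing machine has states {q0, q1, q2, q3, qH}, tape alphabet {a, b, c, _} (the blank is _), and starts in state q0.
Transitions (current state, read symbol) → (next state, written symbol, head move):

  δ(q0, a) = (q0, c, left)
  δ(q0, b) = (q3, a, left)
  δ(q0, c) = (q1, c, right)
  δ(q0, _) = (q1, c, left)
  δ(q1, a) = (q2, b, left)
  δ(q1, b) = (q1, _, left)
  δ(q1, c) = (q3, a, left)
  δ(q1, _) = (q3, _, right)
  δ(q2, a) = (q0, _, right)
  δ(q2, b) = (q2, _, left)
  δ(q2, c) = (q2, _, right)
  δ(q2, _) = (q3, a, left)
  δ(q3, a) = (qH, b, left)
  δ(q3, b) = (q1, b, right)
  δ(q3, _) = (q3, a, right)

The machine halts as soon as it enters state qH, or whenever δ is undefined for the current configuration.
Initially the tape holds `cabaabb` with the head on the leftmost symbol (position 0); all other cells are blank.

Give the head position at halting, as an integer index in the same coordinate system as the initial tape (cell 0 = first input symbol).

-1

state=q0 head=0 tape=_[c]abaabb   (q0,c)→(q1,c,right)
state=q1 head=1 tape=_c[a]baabb   (q1,a)→(q2,b,left)
state=q2 head=0 tape=_[c]bbaabb   (q2,c)→(q2,_,right)
state=q2 head=1 tape=__[b]baabb   (q2,b)→(q2,_,left)
state=q2 head=0 tape=_[_]_baabb   (q2,_)→(q3,a,left)
state=q3 head=-1 tape=[_]a_baabb   (q3,_)→(q3,a,right)
state=q3 head=0 tape=a[a]_baabb   (q3,a)→(qH,b,left)
state=qH head=-1 tape=[a]b_baabb
At halt the head is at cell -1.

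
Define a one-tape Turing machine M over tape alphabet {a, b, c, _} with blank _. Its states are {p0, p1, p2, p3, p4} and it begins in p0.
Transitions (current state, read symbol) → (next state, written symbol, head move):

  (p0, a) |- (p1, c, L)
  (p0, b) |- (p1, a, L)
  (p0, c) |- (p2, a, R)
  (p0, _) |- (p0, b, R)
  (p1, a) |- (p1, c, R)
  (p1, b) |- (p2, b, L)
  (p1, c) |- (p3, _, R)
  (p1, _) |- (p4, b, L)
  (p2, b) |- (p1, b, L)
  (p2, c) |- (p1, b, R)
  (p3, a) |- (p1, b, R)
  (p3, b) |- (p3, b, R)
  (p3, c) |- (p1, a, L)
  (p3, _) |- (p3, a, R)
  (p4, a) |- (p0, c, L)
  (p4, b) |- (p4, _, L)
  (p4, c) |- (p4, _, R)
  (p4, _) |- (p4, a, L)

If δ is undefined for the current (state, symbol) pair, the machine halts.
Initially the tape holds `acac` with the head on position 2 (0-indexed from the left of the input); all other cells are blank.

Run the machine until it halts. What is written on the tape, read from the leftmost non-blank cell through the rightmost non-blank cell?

bbbac

state=p0 head=2 tape=__ac[a]c   (p0,a)→(p1,c,L)
state=p1 head=1 tape=__a[c]cc   (p1,c)→(p3,_,R)
state=p3 head=2 tape=__a_[c]c   (p3,c)→(p1,a,L)
state=p1 head=1 tape=__a[_]ac   (p1,_)→(p4,b,L)
state=p4 head=0 tape=__[a]bac   (p4,a)→(p0,c,L)
state=p0 head=-1 tape=_[_]cbac   (p0,_)→(p0,b,R)
state=p0 head=0 tape=_b[c]bac   (p0,c)→(p2,a,R)
state=p2 head=1 tape=_ba[b]ac   (p2,b)→(p1,b,L)
state=p1 head=0 tape=_b[a]bac   (p1,a)→(p1,c,R)
state=p1 head=1 tape=_bc[b]ac   (p1,b)→(p2,b,L)
state=p2 head=0 tape=_b[c]bac   (p2,c)→(p1,b,R)
state=p1 head=1 tape=_bb[b]ac   (p1,b)→(p2,b,L)
state=p2 head=0 tape=_b[b]bac   (p2,b)→(p1,b,L)
state=p1 head=-1 tape=_[b]bbac   (p1,b)→(p2,b,L)
state=p2 head=-2 tape=[_]bbbac
The non-blank tape span at halt is bbbac.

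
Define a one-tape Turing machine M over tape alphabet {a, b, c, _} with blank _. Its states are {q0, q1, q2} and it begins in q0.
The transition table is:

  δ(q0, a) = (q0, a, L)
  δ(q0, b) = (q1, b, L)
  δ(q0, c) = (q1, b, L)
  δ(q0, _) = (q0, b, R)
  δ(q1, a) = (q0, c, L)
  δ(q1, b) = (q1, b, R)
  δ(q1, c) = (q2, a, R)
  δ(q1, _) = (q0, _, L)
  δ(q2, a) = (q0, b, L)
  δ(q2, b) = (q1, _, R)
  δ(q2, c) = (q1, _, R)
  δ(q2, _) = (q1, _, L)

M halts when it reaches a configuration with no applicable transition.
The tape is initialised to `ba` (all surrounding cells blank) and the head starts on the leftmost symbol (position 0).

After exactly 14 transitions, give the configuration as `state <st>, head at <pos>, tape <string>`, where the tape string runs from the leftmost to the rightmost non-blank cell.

state=q0 head=0 tape=__[b]a_   (q0,b)→(q1,b,L)
state=q1 head=-1 tape=_[_]ba_   (q1,_)→(q0,_,L)
state=q0 head=-2 tape=[_]_ba_   (q0,_)→(q0,b,R)
state=q0 head=-1 tape=b[_]ba_   (q0,_)→(q0,b,R)
state=q0 head=0 tape=bb[b]a_   (q0,b)→(q1,b,L)
state=q1 head=-1 tape=b[b]ba_   (q1,b)→(q1,b,R)
state=q1 head=0 tape=bb[b]a_   (q1,b)→(q1,b,R)
state=q1 head=1 tape=bbb[a]_   (q1,a)→(q0,c,L)
state=q0 head=0 tape=bb[b]c_   (q0,b)→(q1,b,L)
state=q1 head=-1 tape=b[b]bc_   (q1,b)→(q1,b,R)
state=q1 head=0 tape=bb[b]c_   (q1,b)→(q1,b,R)
state=q1 head=1 tape=bbb[c]_   (q1,c)→(q2,a,R)
state=q2 head=2 tape=bbba[_]   (q2,_)→(q1,_,L)
state=q1 head=1 tape=bbb[a]_   (q1,a)→(q0,c,L)
state=q0 head=0 tape=bb[b]c_
After 14 steps: state q0, head at 0, tape bbbc.

state q0, head at 0, tape bbbc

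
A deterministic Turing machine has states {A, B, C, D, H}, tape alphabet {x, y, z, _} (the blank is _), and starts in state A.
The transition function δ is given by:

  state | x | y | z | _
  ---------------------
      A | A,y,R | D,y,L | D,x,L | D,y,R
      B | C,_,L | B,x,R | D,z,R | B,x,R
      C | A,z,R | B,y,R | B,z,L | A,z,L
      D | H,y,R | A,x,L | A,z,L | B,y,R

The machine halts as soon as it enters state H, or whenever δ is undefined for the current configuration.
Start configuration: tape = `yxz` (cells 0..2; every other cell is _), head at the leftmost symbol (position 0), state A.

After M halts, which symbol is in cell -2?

y

A | __[y]xz   read y → write y, move L, go to D
D | _[_]yxz   read _ → write y, move R, go to B
B | _y[y]xz   read y → write x, move R, go to B
B | _yx[x]z   read x → write _, move L, go to C
C | _y[x]_z   read x → write z, move R, go to A
A | _yz[_]z   read _ → write y, move R, go to D
D | _yzy[z]   read z → write z, move L, go to A
A | _yz[y]z   read y → write y, move L, go to D
D | _y[z]yz   read z → write z, move L, go to A
A | _[y]zyz   read y → write y, move L, go to D
D | [_]yzyz   read _ → write y, move R, go to B
B | y[y]zyz   read y → write x, move R, go to B
B | yx[z]yz   read z → write z, move R, go to D
D | yxz[y]z   read y → write x, move L, go to A
A | yx[z]xz   read z → write x, move L, go to D
D | y[x]xxz   read x → write y, move R, go to H
H | yy[x]xz
Cell -2 holds y when M halts.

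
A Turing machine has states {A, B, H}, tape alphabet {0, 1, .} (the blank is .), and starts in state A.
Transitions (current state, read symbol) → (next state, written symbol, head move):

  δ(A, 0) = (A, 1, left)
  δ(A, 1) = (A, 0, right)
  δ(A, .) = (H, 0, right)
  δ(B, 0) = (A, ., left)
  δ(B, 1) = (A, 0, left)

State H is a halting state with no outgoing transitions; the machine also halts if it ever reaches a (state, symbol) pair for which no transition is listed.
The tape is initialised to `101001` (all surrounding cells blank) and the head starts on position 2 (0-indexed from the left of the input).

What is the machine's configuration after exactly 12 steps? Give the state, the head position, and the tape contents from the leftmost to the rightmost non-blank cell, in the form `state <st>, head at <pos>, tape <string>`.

A | 10[1]001   read 1 → write 0, move right, go to A
A | 100[0]01   read 0 → write 1, move left, go to A
A | 10[0]101   read 0 → write 1, move left, go to A
A | 1[0]1101   read 0 → write 1, move left, go to A
A | [1]11101   read 1 → write 0, move right, go to A
A | 0[1]1101   read 1 → write 0, move right, go to A
A | 00[1]101   read 1 → write 0, move right, go to A
A | 000[1]01   read 1 → write 0, move right, go to A
A | 0000[0]1   read 0 → write 1, move left, go to A
A | 000[0]11   read 0 → write 1, move left, go to A
A | 00[0]111   read 0 → write 1, move left, go to A
A | 0[0]1111   read 0 → write 1, move left, go to A
A | [0]11111
After 12 steps: state A, head at 0, tape 011111.

state A, head at 0, tape 011111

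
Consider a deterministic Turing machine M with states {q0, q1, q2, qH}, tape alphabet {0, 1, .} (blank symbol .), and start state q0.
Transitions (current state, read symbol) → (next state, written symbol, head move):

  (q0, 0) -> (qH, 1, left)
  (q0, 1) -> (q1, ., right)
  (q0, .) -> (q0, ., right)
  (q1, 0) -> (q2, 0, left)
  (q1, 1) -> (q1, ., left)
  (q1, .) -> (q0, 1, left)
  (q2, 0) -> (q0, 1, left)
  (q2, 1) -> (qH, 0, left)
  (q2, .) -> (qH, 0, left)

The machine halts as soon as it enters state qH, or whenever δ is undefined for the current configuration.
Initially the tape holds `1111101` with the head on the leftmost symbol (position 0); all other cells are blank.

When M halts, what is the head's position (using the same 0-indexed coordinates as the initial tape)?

state=q0 head=0 tape=.[1]111101   (q0,1)→(q1,.,right)
state=q1 head=1 tape=..[1]11101   (q1,1)→(q1,.,left)
state=q1 head=0 tape=.[.].11101   (q1,.)→(q0,1,left)
state=q0 head=-1 tape=[.]1.11101   (q0,.)→(q0,.,right)
state=q0 head=0 tape=.[1].11101   (q0,1)→(q1,.,right)
state=q1 head=1 tape=..[.]11101   (q1,.)→(q0,1,left)
state=q0 head=0 tape=.[.]111101   (q0,.)→(q0,.,right)
state=q0 head=1 tape=..[1]11101   (q0,1)→(q1,.,right)
state=q1 head=2 tape=...[1]1101   (q1,1)→(q1,.,left)
state=q1 head=1 tape=..[.].1101   (q1,.)→(q0,1,left)
state=q0 head=0 tape=.[.]1.1101   (q0,.)→(q0,.,right)
state=q0 head=1 tape=..[1].1101   (q0,1)→(q1,.,right)
state=q1 head=2 tape=...[.]1101   (q1,.)→(q0,1,left)
state=q0 head=1 tape=..[.]11101   (q0,.)→(q0,.,right)
state=q0 head=2 tape=...[1]1101   (q0,1)→(q1,.,right)
state=q1 head=3 tape=....[1]101   (q1,1)→(q1,.,left)
state=q1 head=2 tape=...[.].101   (q1,.)→(q0,1,left)
state=q0 head=1 tape=..[.]1.101   (q0,.)→(q0,.,right)
state=q0 head=2 tape=...[1].101   (q0,1)→(q1,.,right)
state=q1 head=3 tape=....[.]101   (q1,.)→(q0,1,left)
state=q0 head=2 tape=...[.]1101   (q0,.)→(q0,.,right)
state=q0 head=3 tape=....[1]101   (q0,1)→(q1,.,right)
state=q1 head=4 tape=.....[1]01   (q1,1)→(q1,.,left)
state=q1 head=3 tape=....[.].01   (q1,.)→(q0,1,left)
state=q0 head=2 tape=...[.]1.01   (q0,.)→(q0,.,right)
state=q0 head=3 tape=....[1].01   (q0,1)→(q1,.,right)
state=q1 head=4 tape=.....[.]01   (q1,.)→(q0,1,left)
state=q0 head=3 tape=....[.]101   (q0,.)→(q0,.,right)
state=q0 head=4 tape=.....[1]01   (q0,1)→(q1,.,right)
state=q1 head=5 tape=......[0]1   (q1,0)→(q2,0,left)
state=q2 head=4 tape=.....[.]01   (q2,.)→(qH,0,left)
state=qH head=3 tape=....[.]001
At halt the head is at cell 3.

3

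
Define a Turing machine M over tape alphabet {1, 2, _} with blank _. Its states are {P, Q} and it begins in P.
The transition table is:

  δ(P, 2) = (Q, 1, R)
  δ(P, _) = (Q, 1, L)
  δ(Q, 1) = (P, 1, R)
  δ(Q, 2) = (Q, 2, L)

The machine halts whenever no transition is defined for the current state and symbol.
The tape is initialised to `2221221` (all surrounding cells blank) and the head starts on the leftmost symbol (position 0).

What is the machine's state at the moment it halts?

P

P | [2]221221_   read 2 → write 1, move R, go to Q
Q | 1[2]21221_   read 2 → write 2, move L, go to Q
Q | [1]221221_   read 1 → write 1, move R, go to P
P | 1[2]21221_   read 2 → write 1, move R, go to Q
Q | 11[2]1221_   read 2 → write 2, move L, go to Q
Q | 1[1]21221_   read 1 → write 1, move R, go to P
P | 11[2]1221_   read 2 → write 1, move R, go to Q
Q | 111[1]221_   read 1 → write 1, move R, go to P
P | 1111[2]21_   read 2 → write 1, move R, go to Q
Q | 11111[2]1_   read 2 → write 2, move L, go to Q
Q | 1111[1]21_   read 1 → write 1, move R, go to P
P | 11111[2]1_   read 2 → write 1, move R, go to Q
Q | 111111[1]_   read 1 → write 1, move R, go to P
P | 1111111[_]   read _ → write 1, move L, go to Q
Q | 111111[1]1   read 1 → write 1, move R, go to P
P | 1111111[1]
No transition is defined for (P, 1); M halts in state P.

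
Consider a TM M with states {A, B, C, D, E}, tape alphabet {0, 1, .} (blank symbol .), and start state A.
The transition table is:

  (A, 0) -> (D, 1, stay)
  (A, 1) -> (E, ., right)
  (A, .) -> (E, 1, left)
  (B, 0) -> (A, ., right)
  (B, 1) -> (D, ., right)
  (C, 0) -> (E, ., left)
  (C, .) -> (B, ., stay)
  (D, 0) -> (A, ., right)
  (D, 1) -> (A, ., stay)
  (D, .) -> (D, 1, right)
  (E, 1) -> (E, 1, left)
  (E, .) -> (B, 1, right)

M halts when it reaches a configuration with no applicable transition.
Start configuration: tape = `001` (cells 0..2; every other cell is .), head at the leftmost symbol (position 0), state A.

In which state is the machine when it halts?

B

A | .[0]01..   read 0 → write 1, move stay, go to D
D | .[1]01..   read 1 → write ., move stay, go to A
A | .[.]01..   read . → write 1, move left, go to E
E | [.]101..   read . → write 1, move right, go to B
B | 1[1]01..   read 1 → write ., move right, go to D
D | 1.[0]1..   read 0 → write ., move right, go to A
A | 1..[1]..   read 1 → write ., move right, go to E
E | 1...[.].   read . → write 1, move right, go to B
B | 1...1[.]
No transition is defined for (B, .); M halts in state B.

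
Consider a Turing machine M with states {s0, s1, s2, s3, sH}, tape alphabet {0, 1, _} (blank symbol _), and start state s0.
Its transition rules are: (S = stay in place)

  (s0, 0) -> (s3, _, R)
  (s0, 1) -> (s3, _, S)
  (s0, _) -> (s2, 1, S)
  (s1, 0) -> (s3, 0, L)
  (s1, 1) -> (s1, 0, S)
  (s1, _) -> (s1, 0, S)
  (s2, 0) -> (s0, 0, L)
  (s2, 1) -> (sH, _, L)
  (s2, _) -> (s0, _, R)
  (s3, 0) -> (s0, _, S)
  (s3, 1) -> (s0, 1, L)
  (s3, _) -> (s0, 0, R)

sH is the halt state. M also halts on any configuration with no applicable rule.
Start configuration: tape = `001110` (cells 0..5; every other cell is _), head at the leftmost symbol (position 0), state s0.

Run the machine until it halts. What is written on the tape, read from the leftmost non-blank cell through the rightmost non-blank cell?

1110

state=s0 head=0 tape=[0]01110   (s0,0)→(s3,_,R)
state=s3 head=1 tape=_[0]1110   (s3,0)→(s0,_,S)
state=s0 head=1 tape=_[_]1110   (s0,_)→(s2,1,S)
state=s2 head=1 tape=_[1]1110   (s2,1)→(sH,_,L)
state=sH head=0 tape=[_]_1110
The non-blank tape span at halt is 1110.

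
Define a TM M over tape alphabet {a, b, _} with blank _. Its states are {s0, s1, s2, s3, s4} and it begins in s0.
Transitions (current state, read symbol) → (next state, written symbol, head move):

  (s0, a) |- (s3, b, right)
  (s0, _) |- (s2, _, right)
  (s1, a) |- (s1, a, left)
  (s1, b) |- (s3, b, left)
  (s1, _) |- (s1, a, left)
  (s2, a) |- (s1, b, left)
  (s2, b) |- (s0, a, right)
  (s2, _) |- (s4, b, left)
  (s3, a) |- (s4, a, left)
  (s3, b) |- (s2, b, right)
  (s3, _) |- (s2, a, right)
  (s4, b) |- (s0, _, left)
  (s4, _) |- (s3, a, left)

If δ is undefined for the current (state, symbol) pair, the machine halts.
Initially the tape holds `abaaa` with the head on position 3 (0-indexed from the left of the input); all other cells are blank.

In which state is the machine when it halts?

s0

s0 | aba[a]a_   read a → write b, move right, go to s3
s3 | abab[a]_   read a → write a, move left, go to s4
s4 | aba[b]a_   read b → write _, move left, go to s0
s0 | ab[a]_a_   read a → write b, move right, go to s3
s3 | abb[_]a_   read _ → write a, move right, go to s2
s2 | abba[a]_   read a → write b, move left, go to s1
s1 | abb[a]b_   read a → write a, move left, go to s1
s1 | ab[b]ab_   read b → write b, move left, go to s3
s3 | a[b]bab_   read b → write b, move right, go to s2
s2 | ab[b]ab_   read b → write a, move right, go to s0
s0 | aba[a]b_   read a → write b, move right, go to s3
s3 | abab[b]_   read b → write b, move right, go to s2
s2 | ababb[_]   read _ → write b, move left, go to s4
s4 | abab[b]b   read b → write _, move left, go to s0
s0 | aba[b]_b
No transition is defined for (s0, b); M halts in state s0.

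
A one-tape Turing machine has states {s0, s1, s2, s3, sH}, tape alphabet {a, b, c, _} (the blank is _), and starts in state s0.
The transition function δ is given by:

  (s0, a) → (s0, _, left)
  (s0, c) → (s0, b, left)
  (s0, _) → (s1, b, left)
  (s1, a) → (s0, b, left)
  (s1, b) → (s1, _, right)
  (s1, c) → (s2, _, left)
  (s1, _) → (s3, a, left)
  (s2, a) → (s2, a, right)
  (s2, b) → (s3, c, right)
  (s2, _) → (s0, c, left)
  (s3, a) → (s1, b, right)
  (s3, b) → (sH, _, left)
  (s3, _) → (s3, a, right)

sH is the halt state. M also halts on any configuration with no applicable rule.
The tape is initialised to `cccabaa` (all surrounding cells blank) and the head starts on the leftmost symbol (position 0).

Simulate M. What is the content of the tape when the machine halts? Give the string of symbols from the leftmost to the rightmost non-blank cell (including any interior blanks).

s0 | ______[c]ccabaa   read c → write b, move left, go to s0
s0 | _____[_]bccabaa   read _ → write b, move left, go to s1
s1 | ____[_]bbccabaa   read _ → write a, move left, go to s3
s3 | ___[_]abbccabaa   read _ → write a, move right, go to s3
s3 | ___a[a]bbccabaa   read a → write b, move right, go to s1
s1 | ___ab[b]bccabaa   read b → write _, move right, go to s1
s1 | ___ab_[b]ccabaa   read b → write _, move right, go to s1
s1 | ___ab__[c]cabaa   read c → write _, move left, go to s2
s2 | ___ab_[_]_cabaa   read _ → write c, move left, go to s0
s0 | ___ab[_]c_cabaa   read _ → write b, move left, go to s1
s1 | ___a[b]bc_cabaa   read b → write _, move right, go to s1
s1 | ___a_[b]c_cabaa   read b → write _, move right, go to s1
s1 | ___a__[c]_cabaa   read c → write _, move left, go to s2
s2 | ___a_[_]__cabaa   read _ → write c, move left, go to s0
s0 | ___a[_]c__cabaa   read _ → write b, move left, go to s1
s1 | ___[a]bc__cabaa   read a → write b, move left, go to s0
s0 | __[_]bbc__cabaa   read _ → write b, move left, go to s1
s1 | _[_]bbbc__cabaa   read _ → write a, move left, go to s3
s3 | [_]abbbc__cabaa   read _ → write a, move right, go to s3
s3 | a[a]bbbc__cabaa   read a → write b, move right, go to s1
s1 | ab[b]bbc__cabaa   read b → write _, move right, go to s1
s1 | ab_[b]bc__cabaa   read b → write _, move right, go to s1
s1 | ab__[b]c__cabaa   read b → write _, move right, go to s1
s1 | ab___[c]__cabaa   read c → write _, move left, go to s2
s2 | ab__[_]___cabaa   read _ → write c, move left, go to s0
s0 | ab_[_]c___cabaa   read _ → write b, move left, go to s1
s1 | ab[_]bc___cabaa   read _ → write a, move left, go to s3
s3 | a[b]abc___cabaa   read b → write _, move left, go to sH
sH | [a]_abc___cabaa
The non-blank tape span at halt is a_abc___cabaa.

a_abc___cabaa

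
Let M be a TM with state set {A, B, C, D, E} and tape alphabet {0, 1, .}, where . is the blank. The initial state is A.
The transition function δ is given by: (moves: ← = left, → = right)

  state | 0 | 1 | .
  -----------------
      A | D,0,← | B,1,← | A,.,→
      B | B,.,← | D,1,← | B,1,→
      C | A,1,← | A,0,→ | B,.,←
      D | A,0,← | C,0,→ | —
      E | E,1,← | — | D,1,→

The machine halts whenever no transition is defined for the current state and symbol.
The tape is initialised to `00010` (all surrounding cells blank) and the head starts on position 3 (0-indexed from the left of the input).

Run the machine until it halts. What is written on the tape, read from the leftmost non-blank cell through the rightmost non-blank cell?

011100

A | ..000[1]0   read 1 → write 1, move ←, go to B
B | ..00[0]10   read 0 → write ., move ←, go to B
B | ..0[0].10   read 0 → write ., move ←, go to B
B | ..[0]..10   read 0 → write ., move ←, go to B
B | .[.]...10   read . → write 1, move →, go to B
B | .1[.]..10   read . → write 1, move →, go to B
B | .11[.].10   read . → write 1, move →, go to B
B | .111[.]10   read . → write 1, move →, go to B
B | .1111[1]0   read 1 → write 1, move ←, go to D
D | .111[1]10   read 1 → write 0, move →, go to C
C | .1110[1]0   read 1 → write 0, move →, go to A
A | .11100[0]   read 0 → write 0, move ←, go to D
D | .1110[0]0   read 0 → write 0, move ←, go to A
A | .111[0]00   read 0 → write 0, move ←, go to D
D | .11[1]000   read 1 → write 0, move →, go to C
C | .110[0]00   read 0 → write 1, move ←, go to A
A | .11[0]100   read 0 → write 0, move ←, go to D
D | .1[1]0100   read 1 → write 0, move →, go to C
C | .10[0]100   read 0 → write 1, move ←, go to A
A | .1[0]1100   read 0 → write 0, move ←, go to D
D | .[1]01100   read 1 → write 0, move →, go to C
C | .0[0]1100   read 0 → write 1, move ←, go to A
A | .[0]11100   read 0 → write 0, move ←, go to D
D | [.]011100
The non-blank tape span at halt is 011100.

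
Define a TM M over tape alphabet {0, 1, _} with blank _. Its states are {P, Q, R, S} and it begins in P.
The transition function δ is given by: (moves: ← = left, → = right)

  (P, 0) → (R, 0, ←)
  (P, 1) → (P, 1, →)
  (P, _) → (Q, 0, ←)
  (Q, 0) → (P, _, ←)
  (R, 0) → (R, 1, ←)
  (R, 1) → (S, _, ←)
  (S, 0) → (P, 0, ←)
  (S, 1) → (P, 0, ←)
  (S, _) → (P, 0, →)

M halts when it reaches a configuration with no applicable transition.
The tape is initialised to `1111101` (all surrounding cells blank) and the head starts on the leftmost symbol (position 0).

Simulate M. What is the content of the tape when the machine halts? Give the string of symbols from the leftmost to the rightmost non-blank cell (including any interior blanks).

0_00_0_01

state=P head=0 tape=___[1]111101   (P,1)→(P,1,→)
state=P head=1 tape=___1[1]11101   (P,1)→(P,1,→)
state=P head=2 tape=___11[1]1101   (P,1)→(P,1,→)
state=P head=3 tape=___111[1]101   (P,1)→(P,1,→)
state=P head=4 tape=___1111[1]01   (P,1)→(P,1,→)
state=P head=5 tape=___11111[0]1   (P,0)→(R,0,←)
state=R head=4 tape=___1111[1]01   (R,1)→(S,_,←)
state=S head=3 tape=___111[1]_01   (S,1)→(P,0,←)
state=P head=2 tape=___11[1]0_01   (P,1)→(P,1,→)
state=P head=3 tape=___111[0]_01   (P,0)→(R,0,←)
state=R head=2 tape=___11[1]0_01   (R,1)→(S,_,←)
state=S head=1 tape=___1[1]_0_01   (S,1)→(P,0,←)
state=P head=0 tape=___[1]0_0_01   (P,1)→(P,1,→)
state=P head=1 tape=___1[0]_0_01   (P,0)→(R,0,←)
state=R head=0 tape=___[1]0_0_01   (R,1)→(S,_,←)
state=S head=-1 tape=__[_]_0_0_01   (S,_)→(P,0,→)
state=P head=0 tape=__0[_]0_0_01   (P,_)→(Q,0,←)
state=Q head=-1 tape=__[0]00_0_01   (Q,0)→(P,_,←)
state=P head=-2 tape=_[_]_00_0_01   (P,_)→(Q,0,←)
state=Q head=-3 tape=[_]0_00_0_01
The non-blank tape span at halt is 0_00_0_01.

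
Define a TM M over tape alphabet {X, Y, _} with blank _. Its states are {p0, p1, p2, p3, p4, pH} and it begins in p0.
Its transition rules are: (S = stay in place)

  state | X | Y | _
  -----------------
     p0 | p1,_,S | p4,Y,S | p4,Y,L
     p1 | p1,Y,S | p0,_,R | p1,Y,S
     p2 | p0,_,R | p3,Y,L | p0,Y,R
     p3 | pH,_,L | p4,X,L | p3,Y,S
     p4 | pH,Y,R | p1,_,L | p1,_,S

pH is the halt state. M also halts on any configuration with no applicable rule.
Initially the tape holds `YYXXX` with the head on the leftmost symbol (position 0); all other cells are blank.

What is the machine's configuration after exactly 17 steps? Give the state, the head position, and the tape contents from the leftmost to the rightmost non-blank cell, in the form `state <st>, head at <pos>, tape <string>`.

p0 | _[Y]YXXX   read Y → write Y, move S, go to p4
p4 | _[Y]YXXX   read Y → write _, move L, go to p1
p1 | [_]_YXXX   read _ → write Y, move S, go to p1
p1 | [Y]_YXXX   read Y → write _, move R, go to p0
p0 | _[_]YXXX   read _ → write Y, move L, go to p4
p4 | [_]YYXXX   read _ → write _, move S, go to p1
p1 | [_]YYXXX   read _ → write Y, move S, go to p1
p1 | [Y]YYXXX   read Y → write _, move R, go to p0
p0 | _[Y]YXXX   read Y → write Y, move S, go to p4
p4 | _[Y]YXXX   read Y → write _, move L, go to p1
p1 | [_]_YXXX   read _ → write Y, move S, go to p1
p1 | [Y]_YXXX   read Y → write _, move R, go to p0
p0 | _[_]YXXX   read _ → write Y, move L, go to p4
p4 | [_]YYXXX   read _ → write _, move S, go to p1
p1 | [_]YYXXX   read _ → write Y, move S, go to p1
p1 | [Y]YYXXX   read Y → write _, move R, go to p0
p0 | _[Y]YXXX   read Y → write Y, move S, go to p4
p4 | _[Y]YXXX
After 17 steps: state p4, head at 0, tape YYXXX.

state p4, head at 0, tape YYXXX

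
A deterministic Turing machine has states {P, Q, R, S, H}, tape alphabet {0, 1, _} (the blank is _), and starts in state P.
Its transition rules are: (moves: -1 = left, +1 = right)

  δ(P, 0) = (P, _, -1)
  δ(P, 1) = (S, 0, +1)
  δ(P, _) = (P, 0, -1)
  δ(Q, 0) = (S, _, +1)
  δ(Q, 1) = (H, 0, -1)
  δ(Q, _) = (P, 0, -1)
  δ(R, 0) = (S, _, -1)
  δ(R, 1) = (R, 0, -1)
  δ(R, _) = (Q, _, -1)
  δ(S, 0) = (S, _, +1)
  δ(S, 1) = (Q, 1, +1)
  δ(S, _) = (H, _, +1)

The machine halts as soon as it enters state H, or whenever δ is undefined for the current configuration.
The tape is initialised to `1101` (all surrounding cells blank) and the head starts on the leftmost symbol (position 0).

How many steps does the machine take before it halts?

8

state=P head=0 tape=[1]101___   (P,1)→(S,0,+1)
state=S head=1 tape=0[1]01___   (S,1)→(Q,1,+1)
state=Q head=2 tape=01[0]1___   (Q,0)→(S,_,+1)
state=S head=3 tape=01_[1]___   (S,1)→(Q,1,+1)
state=Q head=4 tape=01_1[_]__   (Q,_)→(P,0,-1)
state=P head=3 tape=01_[1]0__   (P,1)→(S,0,+1)
state=S head=4 tape=01_0[0]__   (S,0)→(S,_,+1)
state=S head=5 tape=01_0_[_]_   (S,_)→(H,_,+1)
state=H head=6 tape=01_0__[_]
M halts after 8 transitions.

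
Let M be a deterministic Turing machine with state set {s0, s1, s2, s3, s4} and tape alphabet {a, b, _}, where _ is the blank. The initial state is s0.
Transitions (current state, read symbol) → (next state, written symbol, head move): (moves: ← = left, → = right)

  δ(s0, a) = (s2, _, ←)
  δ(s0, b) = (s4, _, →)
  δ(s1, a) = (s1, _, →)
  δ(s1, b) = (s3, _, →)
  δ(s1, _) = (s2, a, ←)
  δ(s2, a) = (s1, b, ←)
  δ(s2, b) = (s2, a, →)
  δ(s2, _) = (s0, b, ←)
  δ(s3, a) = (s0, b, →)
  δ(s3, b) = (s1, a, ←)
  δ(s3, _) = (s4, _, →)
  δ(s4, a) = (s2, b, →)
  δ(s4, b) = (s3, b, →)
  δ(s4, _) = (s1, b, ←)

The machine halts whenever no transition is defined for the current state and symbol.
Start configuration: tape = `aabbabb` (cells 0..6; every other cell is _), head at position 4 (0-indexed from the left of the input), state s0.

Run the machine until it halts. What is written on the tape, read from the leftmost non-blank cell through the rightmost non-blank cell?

s0 | aabb[a]bb__   read a → write _, move ←, go to s2
s2 | aab[b]_bb__   read b → write a, move →, go to s2
s2 | aaba[_]bb__   read _ → write b, move ←, go to s0
s0 | aab[a]bbb__   read a → write _, move ←, go to s2
s2 | aa[b]_bbb__   read b → write a, move →, go to s2
s2 | aaa[_]bbb__   read _ → write b, move ←, go to s0
s0 | aa[a]bbbb__   read a → write _, move ←, go to s2
s2 | a[a]_bbbb__   read a → write b, move ←, go to s1
s1 | [a]b_bbbb__   read a → write _, move →, go to s1
s1 | _[b]_bbbb__   read b → write _, move →, go to s3
s3 | __[_]bbbb__   read _ → write _, move →, go to s4
s4 | ___[b]bbb__   read b → write b, move →, go to s3
s3 | ___b[b]bb__   read b → write a, move ←, go to s1
s1 | ___[b]abb__   read b → write _, move →, go to s3
s3 | ____[a]bb__   read a → write b, move →, go to s0
s0 | ____b[b]b__   read b → write _, move →, go to s4
s4 | ____b_[b]__   read b → write b, move →, go to s3
s3 | ____b_b[_]_   read _ → write _, move →, go to s4
s4 | ____b_b_[_]   read _ → write b, move ←, go to s1
s1 | ____b_b[_]b   read _ → write a, move ←, go to s2
s2 | ____b_[b]ab   read b → write a, move →, go to s2
s2 | ____b_a[a]b   read a → write b, move ←, go to s1
s1 | ____b_[a]bb   read a → write _, move →, go to s1
s1 | ____b__[b]b   read b → write _, move →, go to s3
s3 | ____b___[b]   read b → write a, move ←, go to s1
s1 | ____b__[_]a   read _ → write a, move ←, go to s2
s2 | ____b_[_]aa   read _ → write b, move ←, go to s0
s0 | ____b[_]baa
The non-blank tape span at halt is b_baa.

b_baa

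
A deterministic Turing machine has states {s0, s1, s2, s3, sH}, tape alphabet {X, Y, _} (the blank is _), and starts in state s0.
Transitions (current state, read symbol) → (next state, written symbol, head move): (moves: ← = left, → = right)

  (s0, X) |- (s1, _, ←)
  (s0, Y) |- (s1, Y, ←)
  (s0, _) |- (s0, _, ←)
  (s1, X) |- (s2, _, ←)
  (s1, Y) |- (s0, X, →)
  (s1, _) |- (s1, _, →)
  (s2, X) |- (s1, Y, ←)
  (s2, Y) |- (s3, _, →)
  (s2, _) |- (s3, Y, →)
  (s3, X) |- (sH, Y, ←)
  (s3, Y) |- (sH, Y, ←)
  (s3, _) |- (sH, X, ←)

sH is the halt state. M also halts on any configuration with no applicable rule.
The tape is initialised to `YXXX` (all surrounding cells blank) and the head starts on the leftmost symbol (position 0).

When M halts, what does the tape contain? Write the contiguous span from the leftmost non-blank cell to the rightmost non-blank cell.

state=s0 head=0 tape=_[Y]XXX   (s0,Y)→(s1,Y,←)
state=s1 head=-1 tape=[_]YXXX   (s1,_)→(s1,_,→)
state=s1 head=0 tape=_[Y]XXX   (s1,Y)→(s0,X,→)
state=s0 head=1 tape=_X[X]XX   (s0,X)→(s1,_,←)
state=s1 head=0 tape=_[X]_XX   (s1,X)→(s2,_,←)
state=s2 head=-1 tape=[_]__XX   (s2,_)→(s3,Y,→)
state=s3 head=0 tape=Y[_]_XX   (s3,_)→(sH,X,←)
state=sH head=-1 tape=[Y]X_XX
The non-blank tape span at halt is YX_XX.

YX_XX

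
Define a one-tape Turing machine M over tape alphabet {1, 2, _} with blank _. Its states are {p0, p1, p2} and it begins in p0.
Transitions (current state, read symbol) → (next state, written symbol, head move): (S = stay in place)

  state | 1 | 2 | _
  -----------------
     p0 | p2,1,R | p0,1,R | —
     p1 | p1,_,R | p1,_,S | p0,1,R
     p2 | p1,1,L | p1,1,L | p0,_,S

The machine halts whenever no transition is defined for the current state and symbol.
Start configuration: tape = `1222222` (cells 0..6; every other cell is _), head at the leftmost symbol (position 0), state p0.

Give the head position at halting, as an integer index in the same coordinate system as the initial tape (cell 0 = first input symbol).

7

state=p0 head=0 tape=[1]222222_   (p0,1)→(p2,1,R)
state=p2 head=1 tape=1[2]22222_   (p2,2)→(p1,1,L)
state=p1 head=0 tape=[1]122222_   (p1,1)→(p1,_,R)
state=p1 head=1 tape=_[1]22222_   (p1,1)→(p1,_,R)
state=p1 head=2 tape=__[2]2222_   (p1,2)→(p1,_,S)
state=p1 head=2 tape=__[_]2222_   (p1,_)→(p0,1,R)
state=p0 head=3 tape=__1[2]222_   (p0,2)→(p0,1,R)
state=p0 head=4 tape=__11[2]22_   (p0,2)→(p0,1,R)
state=p0 head=5 tape=__111[2]2_   (p0,2)→(p0,1,R)
state=p0 head=6 tape=__1111[2]_   (p0,2)→(p0,1,R)
state=p0 head=7 tape=__11111[_]
At halt the head is at cell 7.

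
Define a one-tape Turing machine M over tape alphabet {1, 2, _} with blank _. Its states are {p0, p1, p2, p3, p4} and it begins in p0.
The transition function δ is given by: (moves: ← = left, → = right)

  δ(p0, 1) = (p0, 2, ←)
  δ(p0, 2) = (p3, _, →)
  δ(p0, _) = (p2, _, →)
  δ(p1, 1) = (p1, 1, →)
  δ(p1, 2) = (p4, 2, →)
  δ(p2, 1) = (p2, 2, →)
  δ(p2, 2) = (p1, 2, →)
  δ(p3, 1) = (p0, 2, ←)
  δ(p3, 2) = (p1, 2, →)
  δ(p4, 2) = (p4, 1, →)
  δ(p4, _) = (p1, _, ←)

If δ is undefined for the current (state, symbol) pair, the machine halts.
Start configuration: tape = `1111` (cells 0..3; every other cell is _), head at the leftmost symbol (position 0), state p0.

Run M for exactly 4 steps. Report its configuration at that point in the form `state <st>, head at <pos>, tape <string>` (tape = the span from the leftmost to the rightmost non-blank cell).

state p1, head at 2, tape 2111

p0 | _[1]111   read 1 → write 2, move ←, go to p0
p0 | [_]2111   read _ → write _, move →, go to p2
p2 | _[2]111   read 2 → write 2, move →, go to p1
p1 | _2[1]11   read 1 → write 1, move →, go to p1
p1 | _21[1]1
After 4 steps: state p1, head at 2, tape 2111.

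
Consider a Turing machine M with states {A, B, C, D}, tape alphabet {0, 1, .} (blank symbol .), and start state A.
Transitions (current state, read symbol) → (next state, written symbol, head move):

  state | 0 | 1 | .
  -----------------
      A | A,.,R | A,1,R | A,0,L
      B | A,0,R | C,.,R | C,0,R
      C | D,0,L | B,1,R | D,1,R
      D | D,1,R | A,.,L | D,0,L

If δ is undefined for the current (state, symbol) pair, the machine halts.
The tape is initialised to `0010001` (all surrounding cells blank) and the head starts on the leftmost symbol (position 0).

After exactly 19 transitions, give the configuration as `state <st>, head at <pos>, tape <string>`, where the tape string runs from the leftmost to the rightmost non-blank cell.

A | [0]010001...   read 0 → write ., move R, go to A
A | .[0]10001...   read 0 → write ., move R, go to A
A | ..[1]0001...   read 1 → write 1, move R, go to A
A | ..1[0]001...   read 0 → write ., move R, go to A
A | ..1.[0]01...   read 0 → write ., move R, go to A
A | ..1..[0]1...   read 0 → write ., move R, go to A
A | ..1...[1]...   read 1 → write 1, move R, go to A
A | ..1...1[.]..   read . → write 0, move L, go to A
A | ..1...[1]0..   read 1 → write 1, move R, go to A
A | ..1...1[0]..   read 0 → write ., move R, go to A
A | ..1...1.[.].   read . → write 0, move L, go to A
A | ..1...1[.]0.   read . → write 0, move L, go to A
A | ..1...[1]00.   read 1 → write 1, move R, go to A
A | ..1...1[0]0.   read 0 → write ., move R, go to A
A | ..1...1.[0].   read 0 → write ., move R, go to A
A | ..1...1..[.]   read . → write 0, move L, go to A
A | ..1...1.[.]0   read . → write 0, move L, go to A
A | ..1...1[.]00   read . → write 0, move L, go to A
A | ..1...[1]000   read 1 → write 1, move R, go to A
A | ..1...1[0]00
After 19 steps: state A, head at 7, tape 1...1000.

state A, head at 7, tape 1...1000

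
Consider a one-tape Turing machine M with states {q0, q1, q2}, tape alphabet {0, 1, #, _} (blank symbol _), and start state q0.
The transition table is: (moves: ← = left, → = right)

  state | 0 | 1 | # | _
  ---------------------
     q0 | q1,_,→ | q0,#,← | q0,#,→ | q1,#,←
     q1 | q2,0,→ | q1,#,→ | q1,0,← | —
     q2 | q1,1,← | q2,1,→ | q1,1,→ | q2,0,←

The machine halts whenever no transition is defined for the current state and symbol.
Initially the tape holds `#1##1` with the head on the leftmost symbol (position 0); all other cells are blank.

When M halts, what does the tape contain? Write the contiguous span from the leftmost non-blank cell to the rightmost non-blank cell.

q0 | _[#]1##1_   read # → write #, move →, go to q0
q0 | _#[1]##1_   read 1 → write #, move ←, go to q0
q0 | _[#]###1_   read # → write #, move →, go to q0
q0 | _#[#]##1_   read # → write #, move →, go to q0
q0 | _##[#]#1_   read # → write #, move →, go to q0
q0 | _###[#]1_   read # → write #, move →, go to q0
q0 | _####[1]_   read 1 → write #, move ←, go to q0
q0 | _###[#]#_   read # → write #, move →, go to q0
q0 | _####[#]_   read # → write #, move →, go to q0
q0 | _#####[_]   read _ → write #, move ←, go to q1
q1 | _####[#]#   read # → write 0, move ←, go to q1
q1 | _###[#]0#   read # → write 0, move ←, go to q1
q1 | _##[#]00#   read # → write 0, move ←, go to q1
q1 | _#[#]000#   read # → write 0, move ←, go to q1
q1 | _[#]0000#   read # → write 0, move ←, go to q1
q1 | [_]00000#
The non-blank tape span at halt is 00000#.

00000#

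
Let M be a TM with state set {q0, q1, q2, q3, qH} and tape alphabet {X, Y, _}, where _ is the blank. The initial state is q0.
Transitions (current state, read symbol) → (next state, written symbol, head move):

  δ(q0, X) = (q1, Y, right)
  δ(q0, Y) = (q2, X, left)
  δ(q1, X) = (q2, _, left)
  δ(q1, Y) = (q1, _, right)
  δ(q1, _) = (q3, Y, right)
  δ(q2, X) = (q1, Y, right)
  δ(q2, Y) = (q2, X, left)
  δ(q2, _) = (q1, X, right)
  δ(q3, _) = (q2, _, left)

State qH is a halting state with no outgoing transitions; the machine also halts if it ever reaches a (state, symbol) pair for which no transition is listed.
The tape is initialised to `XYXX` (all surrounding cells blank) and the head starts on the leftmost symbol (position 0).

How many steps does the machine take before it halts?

q0 | [X]YXX   read X → write Y, move right, go to q1
q1 | Y[Y]XX   read Y → write _, move right, go to q1
q1 | Y_[X]X   read X → write _, move left, go to q2
q2 | Y[_]_X   read _ → write X, move right, go to q1
q1 | YX[_]X   read _ → write Y, move right, go to q3
q3 | YXY[X]
M halts after 5 transitions.

5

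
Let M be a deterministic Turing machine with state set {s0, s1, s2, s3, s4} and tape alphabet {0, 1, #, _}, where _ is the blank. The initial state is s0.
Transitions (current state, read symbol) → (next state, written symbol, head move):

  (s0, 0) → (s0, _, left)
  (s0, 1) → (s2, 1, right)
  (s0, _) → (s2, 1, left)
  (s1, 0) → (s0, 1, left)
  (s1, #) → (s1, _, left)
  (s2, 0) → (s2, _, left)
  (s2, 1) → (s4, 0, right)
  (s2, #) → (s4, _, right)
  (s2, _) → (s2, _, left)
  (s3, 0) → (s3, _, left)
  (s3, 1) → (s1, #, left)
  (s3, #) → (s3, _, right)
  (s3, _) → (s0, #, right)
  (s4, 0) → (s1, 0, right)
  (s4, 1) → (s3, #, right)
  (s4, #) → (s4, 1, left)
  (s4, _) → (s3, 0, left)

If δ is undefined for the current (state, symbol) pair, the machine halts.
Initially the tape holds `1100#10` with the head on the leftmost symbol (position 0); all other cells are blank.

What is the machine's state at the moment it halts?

s1

state=s0 head=0 tape=_[1]100#10   (s0,1)→(s2,1,right)
state=s2 head=1 tape=_1[1]00#10   (s2,1)→(s4,0,right)
state=s4 head=2 tape=_10[0]0#10   (s4,0)→(s1,0,right)
state=s1 head=3 tape=_100[0]#10   (s1,0)→(s0,1,left)
state=s0 head=2 tape=_10[0]1#10   (s0,0)→(s0,_,left)
state=s0 head=1 tape=_1[0]_1#10   (s0,0)→(s0,_,left)
state=s0 head=0 tape=_[1]__1#10   (s0,1)→(s2,1,right)
state=s2 head=1 tape=_1[_]_1#10   (s2,_)→(s2,_,left)
state=s2 head=0 tape=_[1]__1#10   (s2,1)→(s4,0,right)
state=s4 head=1 tape=_0[_]_1#10   (s4,_)→(s3,0,left)
state=s3 head=0 tape=_[0]0_1#10   (s3,0)→(s3,_,left)
state=s3 head=-1 tape=[_]_0_1#10   (s3,_)→(s0,#,right)
state=s0 head=0 tape=#[_]0_1#10   (s0,_)→(s2,1,left)
state=s2 head=-1 tape=[#]10_1#10   (s2,#)→(s4,_,right)
state=s4 head=0 tape=_[1]0_1#10   (s4,1)→(s3,#,right)
state=s3 head=1 tape=_#[0]_1#10   (s3,0)→(s3,_,left)
state=s3 head=0 tape=_[#]__1#10   (s3,#)→(s3,_,right)
state=s3 head=1 tape=__[_]_1#10   (s3,_)→(s0,#,right)
state=s0 head=2 tape=__#[_]1#10   (s0,_)→(s2,1,left)
state=s2 head=1 tape=__[#]11#10   (s2,#)→(s4,_,right)
state=s4 head=2 tape=___[1]1#10   (s4,1)→(s3,#,right)
state=s3 head=3 tape=___#[1]#10   (s3,1)→(s1,#,left)
state=s1 head=2 tape=___[#]##10   (s1,#)→(s1,_,left)
state=s1 head=1 tape=__[_]_##10
No transition is defined for (s1, _); M halts in state s1.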